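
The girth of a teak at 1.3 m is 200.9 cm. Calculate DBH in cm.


Formula: DBH = C / pi
DBH = 200.9 / pi
pi = 3.14159...
DBH = 63.9 cm

63.9


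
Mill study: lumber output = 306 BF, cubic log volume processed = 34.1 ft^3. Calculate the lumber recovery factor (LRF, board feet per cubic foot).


Formula: LRF = Lumber Output (BF) / Log Input (ft^3)
LRF = 306 BF / 34.1 ft^3
LRF = 8.97 BF/ft^3

8.97


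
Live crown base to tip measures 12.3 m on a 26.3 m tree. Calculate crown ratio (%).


Formula: Crown Ratio = (Crown Length / Total Height) * 100
CR = (12.3 m / 26.3 m) * 100
CR = 0.4677 * 100 = 46.8%

46.8


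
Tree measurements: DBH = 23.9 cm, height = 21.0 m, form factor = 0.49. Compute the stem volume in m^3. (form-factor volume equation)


Formula: V = pi * (DBH/200)^2 * H * ff
Radius = DBH/200 = 23.9/200 = 0.1195 m
Radius^2 = 0.1195^2 = 0.01428025 m^2
V = pi * 0.01428025 * 21.0 * 0.49
V = 0.462 m^3

0.462


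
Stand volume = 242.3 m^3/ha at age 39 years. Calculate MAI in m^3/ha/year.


Formula: MAI = Total Volume / Stand Age
MAI = 242.3 m^3/ha / 39 years
MAI = 6.21 m^3/ha/year

6.21


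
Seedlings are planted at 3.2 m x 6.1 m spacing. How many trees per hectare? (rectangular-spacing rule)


Formula: TPH = 10000 m^2/ha / (spacing_x * spacing_y)
Area per tree = 3.2 m * 6.1 m = 19.52 m^2
TPH = 10000 / 19.52 = 512 trees/ha

512


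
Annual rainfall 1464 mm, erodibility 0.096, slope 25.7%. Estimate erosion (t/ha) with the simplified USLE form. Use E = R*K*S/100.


Formula: E = R * K * S / 100  (simplified USLE)
R * K = 1464 * 0.096 = 140.544
E = 140.544 * 25.7 / 100 = 36.12 t/ha

36.12


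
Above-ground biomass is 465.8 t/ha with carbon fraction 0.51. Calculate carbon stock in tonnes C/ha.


Formula: Carbon Stock = Biomass * Carbon Fraction
C = 465.8 t/ha * 0.51
C = 237.6 t C/ha

237.6


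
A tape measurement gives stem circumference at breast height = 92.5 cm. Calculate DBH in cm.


Formula: DBH = C / pi
DBH = 92.5 / pi
pi = 3.14159...
DBH = 29.4 cm

29.4


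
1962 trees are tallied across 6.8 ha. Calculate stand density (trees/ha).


Formula: Stand Density = N_trees / Area_ha
Density = 1962 trees / 6.8 ha
Density = 289 trees/ha

289


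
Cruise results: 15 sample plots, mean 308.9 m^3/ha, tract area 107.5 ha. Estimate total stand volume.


Formula: Total Volume = Mean Volume per ha * Total Area
Total Volume = 308.9 m^3/ha * 107.5 ha
Total Volume = 33207 m^3

33207


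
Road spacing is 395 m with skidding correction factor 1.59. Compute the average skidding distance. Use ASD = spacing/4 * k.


Formula: ASD = (spacing / 4) * correction
Uncorrected distance = spacing / 4 = 395 / 4 = 98.75 m
ASD = 98.75 * 1.59 = 157 m

157


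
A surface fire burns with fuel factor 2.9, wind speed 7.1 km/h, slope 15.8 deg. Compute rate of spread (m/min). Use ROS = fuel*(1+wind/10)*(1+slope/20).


Formula: ROS = fuel * (1 + wind/10) * (1 + slope/20)
Wind factor = 1 + 7.1/10 = 1.71
Slope factor = 1 + 15.8/20 = 1.79
ROS = 2.9 * 1.71 * 1.79 = 8.88 m/min

8.88


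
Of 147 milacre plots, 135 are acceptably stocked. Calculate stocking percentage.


Formula: Stocking % = stocked plots / total plots * 100
Stocking = 135 / 147 * 100
Stocking = 0.9184 * 100 = 91.8%

91.8


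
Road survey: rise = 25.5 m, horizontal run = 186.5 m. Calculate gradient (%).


Formula: Gradient = rise / run * 100
Gradient = 25.5 / 186.5 * 100 = 13.7%

13.7


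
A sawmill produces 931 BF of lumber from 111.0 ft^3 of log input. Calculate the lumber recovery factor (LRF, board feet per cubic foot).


Formula: LRF = Lumber Output (BF) / Log Input (ft^3)
LRF = 931 BF / 111.0 ft^3
LRF = 8.39 BF/ft^3

8.39


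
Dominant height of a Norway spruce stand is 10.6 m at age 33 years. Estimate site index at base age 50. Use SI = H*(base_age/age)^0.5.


Formula: SI = H_dom * (base_age / age)^0.5
Age ratio = 50 / 33 = 1.51515
sqrt(age_ratio) = 1.23091
SI = 10.6 * 1.23091 = 13.0 m

13.0


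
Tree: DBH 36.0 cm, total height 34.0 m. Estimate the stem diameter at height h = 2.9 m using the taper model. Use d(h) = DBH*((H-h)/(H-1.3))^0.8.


Taper: d(h) = DBH * ((H - h) / (H - 1.3))^0.8
Numerator = H - h = 34.0 - 2.9 = 31.1 m
Denominator = H - 1.3 = 34.0 - 1.3 = 32.7 m
Ratio = 31.1 / 32.7 = 0.95107
d = 36.0 * 0.95107^0.8 = 34.6 cm

34.6


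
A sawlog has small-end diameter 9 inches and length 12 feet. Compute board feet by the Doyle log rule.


Doyle: BF = (D - 4)^2 * L / 16
Adjusted diameter = 9 - 4 = 5 in
(D-4)^2 = 5^2 = 25
BF = 25 * 12 / 16 = 19 BF

19


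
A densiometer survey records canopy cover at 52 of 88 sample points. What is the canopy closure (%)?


Formula: Canopy closure = covered points / total points * 100
Closure = 52 / 88 * 100
Closure = 0.5909 * 100 = 59.1%

59.1


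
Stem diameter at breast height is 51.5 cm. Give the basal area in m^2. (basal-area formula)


Formula: BA = pi * (DBH/2)^2 / 10000  (cm^2 to m^2)
Radius = DBH/2 = 51.5/2 = 25.75 cm
BA = pi * 25.75^2 / 10000
   = 2083.0723 cm^2 / 10000
   = 0.2083 m^2

0.2083


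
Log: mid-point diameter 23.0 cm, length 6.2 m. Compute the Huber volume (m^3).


Huber: V = Am * L,  Am = pi*(Dm/200)^2
Am = pi*(23.0/200)^2 = 0.041548 m^2
V = 0.041548*6.2 = 0.2576 m^3

0.2576


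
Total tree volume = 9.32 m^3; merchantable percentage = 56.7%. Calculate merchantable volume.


Formula: MV = V_total * (merchantable_pct / 100)
Merchantable fraction = 56.7% / 100 = 0.567
MV = 9.32 m^3 * 0.567 = 5.284 m^3

5.284


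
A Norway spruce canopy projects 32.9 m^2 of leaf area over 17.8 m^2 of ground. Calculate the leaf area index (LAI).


Formula: LAI = total leaf area / ground area  (dimensionless)
LAI = 32.9 m^2 / 17.8 m^2
LAI = 1.85

1.85


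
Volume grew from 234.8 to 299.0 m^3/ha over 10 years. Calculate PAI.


Formula: PAI = (V_T2 - V_T1) / (T2 - T1)
Volume increment = 299.0 - 234.8 = 64.2 m^3/ha
PAI = 64.2 / 10 = 6.42 m^3/ha/year

6.42


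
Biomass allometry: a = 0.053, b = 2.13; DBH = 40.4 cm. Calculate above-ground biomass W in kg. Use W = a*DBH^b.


Formula: W = a * DBH^b  (allometric power law)
DBH^b = 40.4^2.13 = 2639.9294
W = 0.053 * 2639.9294 = 139.9 kg

139.9


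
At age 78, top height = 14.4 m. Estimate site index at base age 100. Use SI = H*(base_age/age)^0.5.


Formula: SI = H_dom * (base_age / age)^0.5
Age ratio = 100 / 78 = 1.28205
sqrt(age_ratio) = 1.13228
SI = 14.4 * 1.13228 = 16.3 m

16.3


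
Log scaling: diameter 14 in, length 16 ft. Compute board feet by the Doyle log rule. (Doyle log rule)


Doyle: BF = (D - 4)^2 * L / 16
Adjusted diameter = 14 - 4 = 10 in
(D-4)^2 = 10^2 = 100
BF = 100 * 16 / 16 = 100 BF

100


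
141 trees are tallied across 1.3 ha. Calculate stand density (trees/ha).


Formula: Stand Density = N_trees / Area_ha
Density = 141 trees / 1.3 ha
Density = 108 trees/ha

108


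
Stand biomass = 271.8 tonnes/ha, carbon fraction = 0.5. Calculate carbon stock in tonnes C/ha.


Formula: Carbon Stock = Biomass * Carbon Fraction
C = 271.8 t/ha * 0.5
C = 135.9 t C/ha

135.9


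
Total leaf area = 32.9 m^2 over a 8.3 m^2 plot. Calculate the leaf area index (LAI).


Formula: LAI = total leaf area / ground area  (dimensionless)
LAI = 32.9 m^2 / 8.3 m^2
LAI = 3.96

3.96


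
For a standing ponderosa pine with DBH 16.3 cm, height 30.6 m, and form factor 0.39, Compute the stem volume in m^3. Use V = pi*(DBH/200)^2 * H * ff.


Formula: V = pi * (DBH/200)^2 * H * ff
Radius = DBH/200 = 16.3/200 = 0.0815 m
Radius^2 = 0.0815^2 = 0.00664225 m^2
V = pi * 0.00664225 * 30.6 * 0.39
V = 0.249 m^3

0.249


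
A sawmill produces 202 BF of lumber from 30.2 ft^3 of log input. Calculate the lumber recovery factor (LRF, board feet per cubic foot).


Formula: LRF = Lumber Output (BF) / Log Input (ft^3)
LRF = 202 BF / 30.2 ft^3
LRF = 6.69 BF/ft^3

6.69


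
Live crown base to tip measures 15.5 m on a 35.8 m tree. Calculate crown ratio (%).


Formula: Crown Ratio = (Crown Length / Total Height) * 100
CR = (15.5 m / 35.8 m) * 100
CR = 0.433 * 100 = 43.3%

43.3


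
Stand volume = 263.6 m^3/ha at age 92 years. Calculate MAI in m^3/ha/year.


Formula: MAI = Total Volume / Stand Age
MAI = 263.6 m^3/ha / 92 years
MAI = 2.87 m^3/ha/year

2.87


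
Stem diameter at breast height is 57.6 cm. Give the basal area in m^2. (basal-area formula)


Formula: BA = pi * (DBH/2)^2 / 10000  (cm^2 to m^2)
Radius = DBH/2 = 57.6/2 = 28.8 cm
BA = pi * 28.8^2 / 10000
   = 2605.7626 cm^2 / 10000
   = 0.2606 m^2

0.2606


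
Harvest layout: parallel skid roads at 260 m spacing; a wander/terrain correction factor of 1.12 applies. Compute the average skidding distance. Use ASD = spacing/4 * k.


Formula: ASD = (spacing / 4) * correction
Uncorrected distance = spacing / 4 = 260 / 4 = 65 m
ASD = 65 * 1.12 = 73 m

73


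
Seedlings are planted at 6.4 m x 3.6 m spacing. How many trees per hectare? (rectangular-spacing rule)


Formula: TPH = 10000 m^2/ha / (spacing_x * spacing_y)
Area per tree = 6.4 m * 3.6 m = 23.04 m^2
TPH = 10000 / 23.04 = 434 trees/ha

434


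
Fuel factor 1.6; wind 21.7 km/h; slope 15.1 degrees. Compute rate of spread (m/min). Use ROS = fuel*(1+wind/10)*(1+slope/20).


Formula: ROS = fuel * (1 + wind/10) * (1 + slope/20)
Wind factor = 1 + 21.7/10 = 3.17
Slope factor = 1 + 15.1/20 = 1.755
ROS = 1.6 * 3.17 * 1.755 = 8.9 m/min

8.9


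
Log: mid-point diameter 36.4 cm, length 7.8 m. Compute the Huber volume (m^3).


Huber: V = Am * L,  Am = pi*(Dm/200)^2
Am = pi*(36.4/200)^2 = 0.104062 m^2
V = 0.104062*7.8 = 0.8117 m^3

0.8117


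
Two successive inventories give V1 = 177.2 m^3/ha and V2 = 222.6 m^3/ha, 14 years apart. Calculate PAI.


Formula: PAI = (V_T2 - V_T1) / (T2 - T1)
Volume increment = 222.6 - 177.2 = 45.4 m^3/ha
PAI = 45.4 / 14 = 3.24 m^3/ha/year

3.24


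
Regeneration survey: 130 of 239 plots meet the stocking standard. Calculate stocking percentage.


Formula: Stocking % = stocked plots / total plots * 100
Stocking = 130 / 239 * 100
Stocking = 0.5439 * 100 = 54.4%

54.4


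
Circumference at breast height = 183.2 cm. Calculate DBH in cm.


Formula: DBH = C / pi
DBH = 183.2 / pi
pi = 3.14159...
DBH = 58.3 cm

58.3


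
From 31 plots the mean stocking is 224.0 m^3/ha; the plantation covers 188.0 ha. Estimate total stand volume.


Formula: Total Volume = Mean Volume per ha * Total Area
Total Volume = 224.0 m^3/ha * 188.0 ha
Total Volume = 42112 m^3

42112


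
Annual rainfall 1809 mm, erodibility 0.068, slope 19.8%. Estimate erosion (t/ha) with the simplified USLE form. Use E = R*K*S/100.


Formula: E = R * K * S / 100  (simplified USLE)
R * K = 1809 * 0.068 = 123.012
E = 123.012 * 19.8 / 100 = 24.36 t/ha

24.36


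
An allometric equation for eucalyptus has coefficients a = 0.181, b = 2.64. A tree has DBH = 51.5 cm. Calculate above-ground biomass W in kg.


Formula: W = a * DBH^b  (allometric power law)
DBH^b = 51.5^2.64 = 33049.9711
W = 0.181 * 33049.9711 = 5982.0 kg

5982.0


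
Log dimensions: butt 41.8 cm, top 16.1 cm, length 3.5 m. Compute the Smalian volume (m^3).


Smalian: V = (A1 + A2)/2 * L,  A = pi*(D/200)^2
A1 = pi*(41.8/200)^2 = 0.137228 m^2
A2 = pi*(16.1/200)^2 = 0.020358 m^2
V = (0.137228+0.020358)/2*3.5 = 0.2758 m^3

0.2758


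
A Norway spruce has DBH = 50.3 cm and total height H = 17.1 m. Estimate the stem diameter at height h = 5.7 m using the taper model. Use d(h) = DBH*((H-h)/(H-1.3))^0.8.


Taper: d(h) = DBH * ((H - h) / (H - 1.3))^0.8
Numerator = H - h = 17.1 - 5.7 = 11.4 m
Denominator = H - 1.3 = 17.1 - 1.3 = 15.8 m
Ratio = 11.4 / 15.8 = 0.72152
d = 50.3 * 0.72152^0.8 = 38.7 cm

38.7


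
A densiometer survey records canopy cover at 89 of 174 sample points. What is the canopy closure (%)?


Formula: Canopy closure = covered points / total points * 100
Closure = 89 / 174 * 100
Closure = 0.5115 * 100 = 51.1%

51.1


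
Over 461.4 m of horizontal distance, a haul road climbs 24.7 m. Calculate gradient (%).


Formula: Gradient = rise / run * 100
Gradient = 24.7 / 461.4 * 100 = 5.4%

5.4


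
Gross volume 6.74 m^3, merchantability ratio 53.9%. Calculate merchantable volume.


Formula: MV = V_total * (merchantable_pct / 100)
Merchantable fraction = 53.9% / 100 = 0.539
MV = 6.74 m^3 * 0.539 = 3.633 m^3

3.633


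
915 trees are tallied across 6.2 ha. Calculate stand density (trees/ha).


Formula: Stand Density = N_trees / Area_ha
Density = 915 trees / 6.2 ha
Density = 148 trees/ha

148


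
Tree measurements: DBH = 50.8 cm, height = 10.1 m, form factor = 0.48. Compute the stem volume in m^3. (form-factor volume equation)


Formula: V = pi * (DBH/200)^2 * H * ff
Radius = DBH/200 = 50.8/200 = 0.254 m
Radius^2 = 0.254^2 = 0.064516 m^2
V = pi * 0.064516 * 10.1 * 0.48
V = 0.983 m^3

0.983


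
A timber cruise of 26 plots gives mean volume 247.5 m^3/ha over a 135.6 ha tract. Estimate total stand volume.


Formula: Total Volume = Mean Volume per ha * Total Area
Total Volume = 247.5 m^3/ha * 135.6 ha
Total Volume = 33561 m^3

33561


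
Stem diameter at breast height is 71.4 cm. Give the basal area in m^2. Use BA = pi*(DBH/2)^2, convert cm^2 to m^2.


Formula: BA = pi * (DBH/2)^2 / 10000  (cm^2 to m^2)
Radius = DBH/2 = 71.4/2 = 35.7 cm
BA = pi * 35.7^2 / 10000
   = 4003.9284 cm^2 / 10000
   = 0.4004 m^2

0.4004


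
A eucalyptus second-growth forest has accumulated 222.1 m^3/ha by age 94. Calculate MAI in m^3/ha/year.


Formula: MAI = Total Volume / Stand Age
MAI = 222.1 m^3/ha / 94 years
MAI = 2.36 m^3/ha/year

2.36


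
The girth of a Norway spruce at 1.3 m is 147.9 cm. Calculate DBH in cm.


Formula: DBH = C / pi
DBH = 147.9 / pi
pi = 3.14159...
DBH = 47.1 cm

47.1


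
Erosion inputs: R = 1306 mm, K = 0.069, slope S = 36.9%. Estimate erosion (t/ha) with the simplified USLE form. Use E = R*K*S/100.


Formula: E = R * K * S / 100  (simplified USLE)
R * K = 1306 * 0.069 = 90.114
E = 90.114 * 36.9 / 100 = 33.25 t/ha

33.25


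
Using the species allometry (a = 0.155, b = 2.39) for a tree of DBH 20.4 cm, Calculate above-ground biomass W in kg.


Formula: W = a * DBH^b  (allometric power law)
DBH^b = 20.4^2.39 = 1349.0129
W = 0.155 * 1349.0129 = 209.1 kg

209.1


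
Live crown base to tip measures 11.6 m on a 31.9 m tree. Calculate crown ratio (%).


Formula: Crown Ratio = (Crown Length / Total Height) * 100
CR = (11.6 m / 31.9 m) * 100
CR = 0.3636 * 100 = 36.4%

36.4


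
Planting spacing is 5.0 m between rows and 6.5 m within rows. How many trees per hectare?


Formula: TPH = 10000 m^2/ha / (spacing_x * spacing_y)
Area per tree = 5.0 m * 6.5 m = 32.5 m^2
TPH = 10000 / 32.5 = 308 trees/ha

308


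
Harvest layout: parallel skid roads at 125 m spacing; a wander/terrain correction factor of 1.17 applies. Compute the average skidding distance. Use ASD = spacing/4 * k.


Formula: ASD = (spacing / 4) * correction
Uncorrected distance = spacing / 4 = 125 / 4 = 31.25 m
ASD = 31.25 * 1.17 = 37 m

37


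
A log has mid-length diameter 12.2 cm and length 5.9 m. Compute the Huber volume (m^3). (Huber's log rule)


Huber: V = Am * L,  Am = pi*(Dm/200)^2
Am = pi*(12.2/200)^2 = 0.01169 m^2
V = 0.01169*5.9 = 0.069 m^3

0.069


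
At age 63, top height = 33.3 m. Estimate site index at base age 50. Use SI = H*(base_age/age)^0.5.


Formula: SI = H_dom * (base_age / age)^0.5
Age ratio = 50 / 63 = 0.79365
sqrt(age_ratio) = 0.89087
SI = 33.3 * 0.89087 = 29.7 m

29.7


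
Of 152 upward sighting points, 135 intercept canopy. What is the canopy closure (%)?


Formula: Canopy closure = covered points / total points * 100
Closure = 135 / 152 * 100
Closure = 0.8882 * 100 = 88.8%

88.8


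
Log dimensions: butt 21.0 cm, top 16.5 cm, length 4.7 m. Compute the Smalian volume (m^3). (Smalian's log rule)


Smalian: V = (A1 + A2)/2 * L,  A = pi*(D/200)^2
A1 = pi*(21.0/200)^2 = 0.034636 m^2
A2 = pi*(16.5/200)^2 = 0.021382 m^2
V = (0.034636+0.021382)/2*4.7 = 0.1316 m^3

0.1316


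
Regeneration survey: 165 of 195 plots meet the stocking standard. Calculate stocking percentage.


Formula: Stocking % = stocked plots / total plots * 100
Stocking = 165 / 195 * 100
Stocking = 0.8462 * 100 = 84.6%

84.6


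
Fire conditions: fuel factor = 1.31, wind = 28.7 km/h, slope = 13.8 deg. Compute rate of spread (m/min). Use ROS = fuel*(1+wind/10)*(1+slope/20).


Formula: ROS = fuel * (1 + wind/10) * (1 + slope/20)
Wind factor = 1 + 28.7/10 = 3.87
Slope factor = 1 + 13.8/20 = 1.69
ROS = 1.31 * 3.87 * 1.69 = 8.57 m/min

8.57


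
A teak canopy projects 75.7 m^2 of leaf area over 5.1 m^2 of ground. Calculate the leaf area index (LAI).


Formula: LAI = total leaf area / ground area  (dimensionless)
LAI = 75.7 m^2 / 5.1 m^2
LAI = 14.84

14.84


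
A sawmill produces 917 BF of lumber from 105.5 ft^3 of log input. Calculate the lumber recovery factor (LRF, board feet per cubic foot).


Formula: LRF = Lumber Output (BF) / Log Input (ft^3)
LRF = 917 BF / 105.5 ft^3
LRF = 8.69 BF/ft^3

8.69


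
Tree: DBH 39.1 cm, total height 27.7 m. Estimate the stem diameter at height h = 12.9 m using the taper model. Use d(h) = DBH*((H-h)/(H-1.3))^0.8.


Taper: d(h) = DBH * ((H - h) / (H - 1.3))^0.8
Numerator = H - h = 27.7 - 12.9 = 14.8 m
Denominator = H - 1.3 = 27.7 - 1.3 = 26.4 m
Ratio = 14.8 / 26.4 = 0.56061
d = 39.1 * 0.56061^0.8 = 24.6 cm

24.6


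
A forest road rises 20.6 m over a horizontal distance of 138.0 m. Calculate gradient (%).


Formula: Gradient = rise / run * 100
Gradient = 20.6 / 138.0 * 100 = 14.9%

14.9


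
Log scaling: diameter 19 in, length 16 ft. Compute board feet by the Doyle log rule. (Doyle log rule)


Doyle: BF = (D - 4)^2 * L / 16
Adjusted diameter = 19 - 4 = 15 in
(D-4)^2 = 15^2 = 225
BF = 225 * 16 / 16 = 225 BF

225


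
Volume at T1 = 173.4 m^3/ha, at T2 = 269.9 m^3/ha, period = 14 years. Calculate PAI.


Formula: PAI = (V_T2 - V_T1) / (T2 - T1)
Volume increment = 269.9 - 173.4 = 96.5 m^3/ha
PAI = 96.5 / 14 = 6.89 m^3/ha/year

6.89


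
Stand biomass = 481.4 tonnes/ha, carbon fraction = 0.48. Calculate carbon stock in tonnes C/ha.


Formula: Carbon Stock = Biomass * Carbon Fraction
C = 481.4 t/ha * 0.48
C = 231.1 t C/ha

231.1


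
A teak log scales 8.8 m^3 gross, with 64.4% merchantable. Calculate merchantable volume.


Formula: MV = V_total * (merchantable_pct / 100)
Merchantable fraction = 64.4% / 100 = 0.644
MV = 8.8 m^3 * 0.644 = 5.667 m^3

5.667


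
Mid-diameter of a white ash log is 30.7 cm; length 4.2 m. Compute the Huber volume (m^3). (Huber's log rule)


Huber: V = Am * L,  Am = pi*(Dm/200)^2
Am = pi*(30.7/200)^2 = 0.074023 m^2
V = 0.074023*4.2 = 0.3109 m^3

0.3109


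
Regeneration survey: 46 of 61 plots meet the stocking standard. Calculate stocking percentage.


Formula: Stocking % = stocked plots / total plots * 100
Stocking = 46 / 61 * 100
Stocking = 0.7541 * 100 = 75.4%

75.4


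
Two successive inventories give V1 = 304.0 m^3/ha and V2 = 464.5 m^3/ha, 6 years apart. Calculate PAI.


Formula: PAI = (V_T2 - V_T1) / (T2 - T1)
Volume increment = 464.5 - 304.0 = 160.5 m^3/ha
PAI = 160.5 / 6 = 26.75 m^3/ha/year

26.75


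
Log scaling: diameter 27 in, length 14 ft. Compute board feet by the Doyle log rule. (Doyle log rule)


Doyle: BF = (D - 4)^2 * L / 16
Adjusted diameter = 27 - 4 = 23 in
(D-4)^2 = 23^2 = 529
BF = 529 * 14 / 16 = 463 BF

463


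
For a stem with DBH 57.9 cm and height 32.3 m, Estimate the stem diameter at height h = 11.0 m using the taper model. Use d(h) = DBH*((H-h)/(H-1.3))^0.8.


Taper: d(h) = DBH * ((H - h) / (H - 1.3))^0.8
Numerator = H - h = 32.3 - 11.0 = 21.3 m
Denominator = H - 1.3 = 32.3 - 1.3 = 31.0 m
Ratio = 21.3 / 31.0 = 0.6871
d = 57.9 * 0.6871^0.8 = 42.9 cm

42.9


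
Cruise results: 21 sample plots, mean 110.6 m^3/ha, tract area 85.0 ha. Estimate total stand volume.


Formula: Total Volume = Mean Volume per ha * Total Area
Total Volume = 110.6 m^3/ha * 85.0 ha
Total Volume = 9401 m^3

9401


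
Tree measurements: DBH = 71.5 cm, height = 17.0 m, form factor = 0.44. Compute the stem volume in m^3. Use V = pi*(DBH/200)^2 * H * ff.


Formula: V = pi * (DBH/200)^2 * H * ff
Radius = DBH/200 = 71.5/200 = 0.3575 m
Radius^2 = 0.3575^2 = 0.12780625 m^2
V = pi * 0.12780625 * 17.0 * 0.44
V = 3.003 m^3

3.003


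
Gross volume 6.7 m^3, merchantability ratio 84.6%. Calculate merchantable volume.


Formula: MV = V_total * (merchantable_pct / 100)
Merchantable fraction = 84.6% / 100 = 0.846
MV = 6.7 m^3 * 0.846 = 5.668 m^3

5.668


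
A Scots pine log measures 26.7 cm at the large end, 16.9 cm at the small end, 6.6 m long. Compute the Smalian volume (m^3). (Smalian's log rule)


Smalian: V = (A1 + A2)/2 * L,  A = pi*(D/200)^2
A1 = pi*(26.7/200)^2 = 0.05599 m^2
A2 = pi*(16.9/200)^2 = 0.022432 m^2
V = (0.05599+0.022432)/2*6.6 = 0.2588 m^3

0.2588


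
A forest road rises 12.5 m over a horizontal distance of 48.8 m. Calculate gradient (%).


Formula: Gradient = rise / run * 100
Gradient = 12.5 / 48.8 * 100 = 25.6%

25.6


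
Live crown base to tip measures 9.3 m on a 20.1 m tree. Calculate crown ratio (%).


Formula: Crown Ratio = (Crown Length / Total Height) * 100
CR = (9.3 m / 20.1 m) * 100
CR = 0.4627 * 100 = 46.3%

46.3


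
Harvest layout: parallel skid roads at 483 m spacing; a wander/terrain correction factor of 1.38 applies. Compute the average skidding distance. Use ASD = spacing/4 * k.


Formula: ASD = (spacing / 4) * correction
Uncorrected distance = spacing / 4 = 483 / 4 = 120.75 m
ASD = 120.75 * 1.38 = 167 m

167


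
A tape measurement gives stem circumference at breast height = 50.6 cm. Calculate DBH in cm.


Formula: DBH = C / pi
DBH = 50.6 / pi
pi = 3.14159...
DBH = 16.1 cm

16.1


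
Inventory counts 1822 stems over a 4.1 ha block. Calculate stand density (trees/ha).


Formula: Stand Density = N_trees / Area_ha
Density = 1822 trees / 4.1 ha
Density = 444 trees/ha

444


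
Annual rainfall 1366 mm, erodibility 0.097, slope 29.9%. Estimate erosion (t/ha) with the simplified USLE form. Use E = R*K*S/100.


Formula: E = R * K * S / 100  (simplified USLE)
R * K = 1366 * 0.097 = 132.502
E = 132.502 * 29.9 / 100 = 39.62 t/ha

39.62


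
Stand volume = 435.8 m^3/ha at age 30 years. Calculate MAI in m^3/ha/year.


Formula: MAI = Total Volume / Stand Age
MAI = 435.8 m^3/ha / 30 years
MAI = 14.53 m^3/ha/year

14.53


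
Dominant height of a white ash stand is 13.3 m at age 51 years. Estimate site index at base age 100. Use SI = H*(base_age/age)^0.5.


Formula: SI = H_dom * (base_age / age)^0.5
Age ratio = 100 / 51 = 1.96078
sqrt(age_ratio) = 1.40028
SI = 13.3 * 1.40028 = 18.6 m

18.6


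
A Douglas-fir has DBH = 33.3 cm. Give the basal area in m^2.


Formula: BA = pi * (DBH/2)^2 / 10000  (cm^2 to m^2)
Radius = DBH/2 = 33.3/2 = 16.65 cm
BA = pi * 16.65^2 / 10000
   = 870.9202 cm^2 / 10000
   = 0.0871 m^2

0.0871


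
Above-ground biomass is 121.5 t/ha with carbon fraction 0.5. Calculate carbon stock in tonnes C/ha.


Formula: Carbon Stock = Biomass * Carbon Fraction
C = 121.5 t/ha * 0.5
C = 60.8 t C/ha

60.8


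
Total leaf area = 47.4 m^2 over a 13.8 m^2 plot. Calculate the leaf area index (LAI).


Formula: LAI = total leaf area / ground area  (dimensionless)
LAI = 47.4 m^2 / 13.8 m^2
LAI = 3.43

3.43


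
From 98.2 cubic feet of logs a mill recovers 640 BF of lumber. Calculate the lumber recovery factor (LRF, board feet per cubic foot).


Formula: LRF = Lumber Output (BF) / Log Input (ft^3)
LRF = 640 BF / 98.2 ft^3
LRF = 6.52 BF/ft^3

6.52


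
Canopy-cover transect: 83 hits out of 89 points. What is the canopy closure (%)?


Formula: Canopy closure = covered points / total points * 100
Closure = 83 / 89 * 100
Closure = 0.9326 * 100 = 93.3%

93.3


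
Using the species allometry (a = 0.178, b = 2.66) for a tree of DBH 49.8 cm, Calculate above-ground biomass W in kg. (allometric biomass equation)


Formula: W = a * DBH^b  (allometric power law)
DBH^b = 49.8^2.66 = 32706.1973
W = 0.178 * 32706.1973 = 5821.7 kg

5821.7


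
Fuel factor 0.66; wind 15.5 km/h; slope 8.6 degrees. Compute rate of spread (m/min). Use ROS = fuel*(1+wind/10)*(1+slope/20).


Formula: ROS = fuel * (1 + wind/10) * (1 + slope/20)
Wind factor = 1 + 15.5/10 = 2.55
Slope factor = 1 + 8.6/20 = 1.43
ROS = 0.66 * 2.55 * 1.43 = 2.41 m/min

2.41


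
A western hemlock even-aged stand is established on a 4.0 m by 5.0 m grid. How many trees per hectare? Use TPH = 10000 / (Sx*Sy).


Formula: TPH = 10000 m^2/ha / (spacing_x * spacing_y)
Area per tree = 4.0 m * 5.0 m = 20.0 m^2
TPH = 10000 / 20.0 = 500 trees/ha

500


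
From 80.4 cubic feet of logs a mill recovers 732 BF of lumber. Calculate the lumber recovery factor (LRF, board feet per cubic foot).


Formula: LRF = Lumber Output (BF) / Log Input (ft^3)
LRF = 732 BF / 80.4 ft^3
LRF = 9.1 BF/ft^3

9.1


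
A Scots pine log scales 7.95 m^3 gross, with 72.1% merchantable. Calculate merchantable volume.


Formula: MV = V_total * (merchantable_pct / 100)
Merchantable fraction = 72.1% / 100 = 0.721
MV = 7.95 m^3 * 0.721 = 5.732 m^3

5.732


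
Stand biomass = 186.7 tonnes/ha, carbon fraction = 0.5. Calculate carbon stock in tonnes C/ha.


Formula: Carbon Stock = Biomass * Carbon Fraction
C = 186.7 t/ha * 0.5
C = 93.4 t C/ha

93.4


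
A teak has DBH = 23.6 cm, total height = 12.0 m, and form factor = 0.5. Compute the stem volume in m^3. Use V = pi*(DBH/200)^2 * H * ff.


Formula: V = pi * (DBH/200)^2 * H * ff
Radius = DBH/200 = 23.6/200 = 0.118 m
Radius^2 = 0.118^2 = 0.013924 m^2
V = pi * 0.013924 * 12.0 * 0.5
V = 0.262 m^3

0.262


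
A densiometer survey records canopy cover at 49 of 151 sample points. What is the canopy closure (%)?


Formula: Canopy closure = covered points / total points * 100
Closure = 49 / 151 * 100
Closure = 0.3245 * 100 = 32.5%

32.5


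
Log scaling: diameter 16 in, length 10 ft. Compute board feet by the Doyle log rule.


Doyle: BF = (D - 4)^2 * L / 16
Adjusted diameter = 16 - 4 = 12 in
(D-4)^2 = 12^2 = 144
BF = 144 * 10 / 16 = 90 BF

90


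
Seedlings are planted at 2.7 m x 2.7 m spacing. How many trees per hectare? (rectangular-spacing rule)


Formula: TPH = 10000 m^2/ha / (spacing_x * spacing_y)
Area per tree = 2.7 m * 2.7 m = 7.29 m^2
TPH = 10000 / 7.29 = 1372 trees/ha

1372


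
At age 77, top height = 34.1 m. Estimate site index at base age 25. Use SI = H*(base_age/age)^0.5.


Formula: SI = H_dom * (base_age / age)^0.5
Age ratio = 25 / 77 = 0.32468
sqrt(age_ratio) = 0.5698
SI = 34.1 * 0.5698 = 19.4 m

19.4


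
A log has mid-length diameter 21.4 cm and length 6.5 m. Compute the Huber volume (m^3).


Huber: V = Am * L,  Am = pi*(Dm/200)^2
Am = pi*(21.4/200)^2 = 0.035968 m^2
V = 0.035968*6.5 = 0.2338 m^3

0.2338


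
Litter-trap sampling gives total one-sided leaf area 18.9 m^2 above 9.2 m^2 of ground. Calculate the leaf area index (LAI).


Formula: LAI = total leaf area / ground area  (dimensionless)
LAI = 18.9 m^2 / 9.2 m^2
LAI = 2.05

2.05


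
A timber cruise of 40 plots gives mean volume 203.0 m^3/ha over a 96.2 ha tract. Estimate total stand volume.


Formula: Total Volume = Mean Volume per ha * Total Area
Total Volume = 203.0 m^3/ha * 96.2 ha
Total Volume = 19529 m^3

19529


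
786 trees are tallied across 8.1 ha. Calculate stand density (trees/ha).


Formula: Stand Density = N_trees / Area_ha
Density = 786 trees / 8.1 ha
Density = 97 trees/ha

97


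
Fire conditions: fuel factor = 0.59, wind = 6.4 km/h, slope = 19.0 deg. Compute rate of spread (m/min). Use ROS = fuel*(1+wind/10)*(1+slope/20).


Formula: ROS = fuel * (1 + wind/10) * (1 + slope/20)
Wind factor = 1 + 6.4/10 = 1.64
Slope factor = 1 + 19.0/20 = 1.95
ROS = 0.59 * 1.64 * 1.95 = 1.89 m/min

1.89


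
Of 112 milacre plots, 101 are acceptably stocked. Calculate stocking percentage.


Formula: Stocking % = stocked plots / total plots * 100
Stocking = 101 / 112 * 100
Stocking = 0.9018 * 100 = 90.2%

90.2


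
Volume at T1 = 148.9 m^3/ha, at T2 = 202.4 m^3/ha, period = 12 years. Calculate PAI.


Formula: PAI = (V_T2 - V_T1) / (T2 - T1)
Volume increment = 202.4 - 148.9 = 53.5 m^3/ha
PAI = 53.5 / 12 = 4.46 m^3/ha/year

4.46


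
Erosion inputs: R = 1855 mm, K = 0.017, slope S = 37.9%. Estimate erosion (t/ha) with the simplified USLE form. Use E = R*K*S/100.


Formula: E = R * K * S / 100  (simplified USLE)
R * K = 1855 * 0.017 = 31.535
E = 31.535 * 37.9 / 100 = 11.95 t/ha

11.95


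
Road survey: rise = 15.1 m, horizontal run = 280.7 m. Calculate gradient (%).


Formula: Gradient = rise / run * 100
Gradient = 15.1 / 280.7 * 100 = 5.4%

5.4


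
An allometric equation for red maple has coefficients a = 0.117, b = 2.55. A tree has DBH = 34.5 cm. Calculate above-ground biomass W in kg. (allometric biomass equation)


Formula: W = a * DBH^b  (allometric power law)
DBH^b = 34.5^2.55 = 8345.2373
W = 0.117 * 8345.2373 = 976.4 kg

976.4


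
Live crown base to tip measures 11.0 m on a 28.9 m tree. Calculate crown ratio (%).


Formula: Crown Ratio = (Crown Length / Total Height) * 100
CR = (11.0 m / 28.9 m) * 100
CR = 0.3806 * 100 = 38.1%

38.1


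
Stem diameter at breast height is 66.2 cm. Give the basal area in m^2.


Formula: BA = pi * (DBH/2)^2 / 10000  (cm^2 to m^2)
Radius = DBH/2 = 66.2/2 = 33.1 cm
BA = pi * 33.1^2 / 10000
   = 3441.9603 cm^2 / 10000
   = 0.3442 m^2

0.3442


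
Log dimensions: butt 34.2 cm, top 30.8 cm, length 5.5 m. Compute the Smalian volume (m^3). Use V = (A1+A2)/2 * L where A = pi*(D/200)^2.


Smalian: V = (A1 + A2)/2 * L,  A = pi*(D/200)^2
A1 = pi*(34.2/200)^2 = 0.091863 m^2
A2 = pi*(30.8/200)^2 = 0.074506 m^2
V = (0.091863+0.074506)/2*5.5 = 0.4575 m^3

0.4575


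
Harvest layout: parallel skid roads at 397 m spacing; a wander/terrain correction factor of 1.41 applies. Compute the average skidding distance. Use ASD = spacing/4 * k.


Formula: ASD = (spacing / 4) * correction
Uncorrected distance = spacing / 4 = 397 / 4 = 99.25 m
ASD = 99.25 * 1.41 = 140 m

140


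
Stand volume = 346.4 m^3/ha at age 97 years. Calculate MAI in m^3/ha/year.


Formula: MAI = Total Volume / Stand Age
MAI = 346.4 m^3/ha / 97 years
MAI = 3.57 m^3/ha/year

3.57


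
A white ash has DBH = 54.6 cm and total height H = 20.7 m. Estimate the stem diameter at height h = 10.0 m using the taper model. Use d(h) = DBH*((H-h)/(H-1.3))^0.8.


Taper: d(h) = DBH * ((H - h) / (H - 1.3))^0.8
Numerator = H - h = 20.7 - 10.0 = 10.7 m
Denominator = H - 1.3 = 20.7 - 1.3 = 19.4 m
Ratio = 10.7 / 19.4 = 0.55155
d = 54.6 * 0.55155^0.8 = 33.9 cm

33.9


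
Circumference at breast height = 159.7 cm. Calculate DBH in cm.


Formula: DBH = C / pi
DBH = 159.7 / pi
pi = 3.14159...
DBH = 50.8 cm

50.8


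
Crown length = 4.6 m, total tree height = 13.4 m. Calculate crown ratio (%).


Formula: Crown Ratio = (Crown Length / Total Height) * 100
CR = (4.6 m / 13.4 m) * 100
CR = 0.3433 * 100 = 34.3%

34.3


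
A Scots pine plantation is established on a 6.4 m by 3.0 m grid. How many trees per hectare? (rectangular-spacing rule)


Formula: TPH = 10000 m^2/ha / (spacing_x * spacing_y)
Area per tree = 6.4 m * 3.0 m = 19.2 m^2
TPH = 10000 / 19.2 = 521 trees/ha

521


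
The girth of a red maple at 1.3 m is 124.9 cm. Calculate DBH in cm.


Formula: DBH = C / pi
DBH = 124.9 / pi
pi = 3.14159...
DBH = 39.8 cm

39.8


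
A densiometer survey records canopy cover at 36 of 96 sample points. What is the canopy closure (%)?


Formula: Canopy closure = covered points / total points * 100
Closure = 36 / 96 * 100
Closure = 0.375 * 100 = 37.5%

37.5


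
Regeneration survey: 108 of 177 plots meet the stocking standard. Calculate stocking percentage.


Formula: Stocking % = stocked plots / total plots * 100
Stocking = 108 / 177 * 100
Stocking = 0.6102 * 100 = 61.0%

61.0


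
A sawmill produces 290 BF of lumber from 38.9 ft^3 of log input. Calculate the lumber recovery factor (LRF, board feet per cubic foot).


Formula: LRF = Lumber Output (BF) / Log Input (ft^3)
LRF = 290 BF / 38.9 ft^3
LRF = 7.46 BF/ft^3

7.46


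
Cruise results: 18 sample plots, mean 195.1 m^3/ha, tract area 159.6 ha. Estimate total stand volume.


Formula: Total Volume = Mean Volume per ha * Total Area
Total Volume = 195.1 m^3/ha * 159.6 ha
Total Volume = 31138 m^3

31138


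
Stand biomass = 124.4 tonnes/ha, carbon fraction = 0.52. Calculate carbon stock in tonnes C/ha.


Formula: Carbon Stock = Biomass * Carbon Fraction
C = 124.4 t/ha * 0.52
C = 64.7 t C/ha

64.7


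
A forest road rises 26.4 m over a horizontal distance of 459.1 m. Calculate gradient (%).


Formula: Gradient = rise / run * 100
Gradient = 26.4 / 459.1 * 100 = 5.8%

5.8


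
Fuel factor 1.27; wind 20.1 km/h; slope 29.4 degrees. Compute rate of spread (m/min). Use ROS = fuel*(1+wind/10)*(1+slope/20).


Formula: ROS = fuel * (1 + wind/10) * (1 + slope/20)
Wind factor = 1 + 20.1/10 = 3.01
Slope factor = 1 + 29.4/20 = 2.47
ROS = 1.27 * 3.01 * 2.47 = 9.44 m/min

9.44


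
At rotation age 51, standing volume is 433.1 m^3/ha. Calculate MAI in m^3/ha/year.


Formula: MAI = Total Volume / Stand Age
MAI = 433.1 m^3/ha / 51 years
MAI = 8.49 m^3/ha/year

8.49


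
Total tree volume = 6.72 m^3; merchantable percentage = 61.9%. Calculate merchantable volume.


Formula: MV = V_total * (merchantable_pct / 100)
Merchantable fraction = 61.9% / 100 = 0.619
MV = 6.72 m^3 * 0.619 = 4.16 m^3

4.16


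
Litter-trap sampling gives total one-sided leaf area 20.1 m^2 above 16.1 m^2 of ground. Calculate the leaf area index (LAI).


Formula: LAI = total leaf area / ground area  (dimensionless)
LAI = 20.1 m^2 / 16.1 m^2
LAI = 1.25

1.25


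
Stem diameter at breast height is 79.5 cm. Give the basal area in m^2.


Formula: BA = pi * (DBH/2)^2 / 10000  (cm^2 to m^2)
Radius = DBH/2 = 79.5/2 = 39.75 cm
BA = pi * 39.75^2 / 10000
   = 4963.9127 cm^2 / 10000
   = 0.4964 m^2

0.4964


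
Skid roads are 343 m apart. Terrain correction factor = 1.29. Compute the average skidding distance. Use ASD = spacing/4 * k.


Formula: ASD = (spacing / 4) * correction
Uncorrected distance = spacing / 4 = 343 / 4 = 85.75 m
ASD = 85.75 * 1.29 = 111 m

111


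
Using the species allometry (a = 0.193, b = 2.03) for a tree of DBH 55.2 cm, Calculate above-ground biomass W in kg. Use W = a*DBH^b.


Formula: W = a * DBH^b  (allometric power law)
DBH^b = 55.2^2.03 = 3436.6581
W = 0.193 * 3436.6581 = 663.3 kg

663.3


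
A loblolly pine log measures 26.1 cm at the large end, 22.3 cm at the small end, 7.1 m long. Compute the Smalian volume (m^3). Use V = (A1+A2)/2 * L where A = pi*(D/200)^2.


Smalian: V = (A1 + A2)/2 * L,  A = pi*(D/200)^2
A1 = pi*(26.1/200)^2 = 0.053502 m^2
A2 = pi*(22.3/200)^2 = 0.039057 m^2
V = (0.053502+0.039057)/2*7.1 = 0.3286 m^3

0.3286


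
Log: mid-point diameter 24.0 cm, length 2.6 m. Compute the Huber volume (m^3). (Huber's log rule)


Huber: V = Am * L,  Am = pi*(Dm/200)^2
Am = pi*(24.0/200)^2 = 0.045239 m^2
V = 0.045239*2.6 = 0.1176 m^3

0.1176


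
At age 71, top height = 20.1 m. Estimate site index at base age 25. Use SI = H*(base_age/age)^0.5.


Formula: SI = H_dom * (base_age / age)^0.5
Age ratio = 25 / 71 = 0.35211
sqrt(age_ratio) = 0.59339
SI = 20.1 * 0.59339 = 11.9 m

11.9


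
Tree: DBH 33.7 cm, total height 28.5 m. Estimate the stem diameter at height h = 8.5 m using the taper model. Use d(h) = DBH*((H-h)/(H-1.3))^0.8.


Taper: d(h) = DBH * ((H - h) / (H - 1.3))^0.8
Numerator = H - h = 28.5 - 8.5 = 20.0 m
Denominator = H - 1.3 = 28.5 - 1.3 = 27.2 m
Ratio = 20.0 / 27.2 = 0.73529
d = 33.7 * 0.73529^0.8 = 26.4 cm

26.4


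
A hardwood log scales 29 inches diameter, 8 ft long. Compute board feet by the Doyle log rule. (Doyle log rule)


Doyle: BF = (D - 4)^2 * L / 16
Adjusted diameter = 29 - 4 = 25 in
(D-4)^2 = 25^2 = 625
BF = 625 * 8 / 16 = 313 BF

313


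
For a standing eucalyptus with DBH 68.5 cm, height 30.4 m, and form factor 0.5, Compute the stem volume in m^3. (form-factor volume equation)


Formula: V = pi * (DBH/200)^2 * H * ff
Radius = DBH/200 = 68.5/200 = 0.3425 m
Radius^2 = 0.3425^2 = 0.11730625 m^2
V = pi * 0.11730625 * 30.4 * 0.5
V = 5.602 m^3

5.602


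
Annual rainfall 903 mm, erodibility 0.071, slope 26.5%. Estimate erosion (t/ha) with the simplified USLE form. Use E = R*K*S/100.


Formula: E = R * K * S / 100  (simplified USLE)
R * K = 903 * 0.071 = 64.113
E = 64.113 * 26.5 / 100 = 16.99 t/ha

16.99


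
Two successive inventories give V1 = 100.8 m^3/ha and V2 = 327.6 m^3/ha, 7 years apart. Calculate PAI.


Formula: PAI = (V_T2 - V_T1) / (T2 - T1)
Volume increment = 327.6 - 100.8 = 226.8 m^3/ha
PAI = 226.8 / 7 = 32.4 m^3/ha/year

32.4


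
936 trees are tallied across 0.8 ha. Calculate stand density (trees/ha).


Formula: Stand Density = N_trees / Area_ha
Density = 936 trees / 0.8 ha
Density = 1170 trees/ha

1170


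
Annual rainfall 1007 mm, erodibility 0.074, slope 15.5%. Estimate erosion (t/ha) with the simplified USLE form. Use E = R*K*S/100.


Formula: E = R * K * S / 100  (simplified USLE)
R * K = 1007 * 0.074 = 74.518
E = 74.518 * 15.5 / 100 = 11.55 t/ha

11.55


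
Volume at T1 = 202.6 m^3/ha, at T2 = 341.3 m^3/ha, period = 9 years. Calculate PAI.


Formula: PAI = (V_T2 - V_T1) / (T2 - T1)
Volume increment = 341.3 - 202.6 = 138.7 m^3/ha
PAI = 138.7 / 9 = 15.41 m^3/ha/year

15.41


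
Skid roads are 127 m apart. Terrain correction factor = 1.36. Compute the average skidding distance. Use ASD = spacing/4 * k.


Formula: ASD = (spacing / 4) * correction
Uncorrected distance = spacing / 4 = 127 / 4 = 31.75 m
ASD = 31.75 * 1.36 = 43 m

43


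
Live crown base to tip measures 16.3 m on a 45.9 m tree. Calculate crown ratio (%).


Formula: Crown Ratio = (Crown Length / Total Height) * 100
CR = (16.3 m / 45.9 m) * 100
CR = 0.3551 * 100 = 35.5%

35.5


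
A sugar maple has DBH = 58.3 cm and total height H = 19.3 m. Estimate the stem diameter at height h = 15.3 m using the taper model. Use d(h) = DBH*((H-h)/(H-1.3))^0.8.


Taper: d(h) = DBH * ((H - h) / (H - 1.3))^0.8
Numerator = H - h = 19.3 - 15.3 = 4.0 m
Denominator = H - 1.3 = 19.3 - 1.3 = 18.0 m
Ratio = 4.0 / 18.0 = 0.22222
d = 58.3 * 0.22222^0.8 = 17.5 cm

17.5


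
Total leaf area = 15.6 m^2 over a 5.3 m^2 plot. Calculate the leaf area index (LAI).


Formula: LAI = total leaf area / ground area  (dimensionless)
LAI = 15.6 m^2 / 5.3 m^2
LAI = 2.94

2.94


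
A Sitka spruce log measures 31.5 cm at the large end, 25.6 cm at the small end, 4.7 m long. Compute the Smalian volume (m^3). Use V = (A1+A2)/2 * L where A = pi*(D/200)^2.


Smalian: V = (A1 + A2)/2 * L,  A = pi*(D/200)^2
A1 = pi*(31.5/200)^2 = 0.077931 m^2
A2 = pi*(25.6/200)^2 = 0.051472 m^2
V = (0.077931+0.051472)/2*4.7 = 0.3041 m^3

0.3041


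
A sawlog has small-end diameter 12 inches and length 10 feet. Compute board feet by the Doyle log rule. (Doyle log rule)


Doyle: BF = (D - 4)^2 * L / 16
Adjusted diameter = 12 - 4 = 8 in
(D-4)^2 = 8^2 = 64
BF = 64 * 10 / 16 = 40 BF

40


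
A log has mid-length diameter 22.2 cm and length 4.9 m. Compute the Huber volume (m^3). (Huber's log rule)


Huber: V = Am * L,  Am = pi*(Dm/200)^2
Am = pi*(22.2/200)^2 = 0.038708 m^2
V = 0.038708*4.9 = 0.1897 m^3

0.1897


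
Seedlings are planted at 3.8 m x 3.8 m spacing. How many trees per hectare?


Formula: TPH = 10000 m^2/ha / (spacing_x * spacing_y)
Area per tree = 3.8 m * 3.8 m = 14.44 m^2
TPH = 10000 / 14.44 = 693 trees/ha

693


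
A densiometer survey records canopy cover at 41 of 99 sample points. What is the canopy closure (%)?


Formula: Canopy closure = covered points / total points * 100
Closure = 41 / 99 * 100
Closure = 0.4141 * 100 = 41.4%

41.4
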